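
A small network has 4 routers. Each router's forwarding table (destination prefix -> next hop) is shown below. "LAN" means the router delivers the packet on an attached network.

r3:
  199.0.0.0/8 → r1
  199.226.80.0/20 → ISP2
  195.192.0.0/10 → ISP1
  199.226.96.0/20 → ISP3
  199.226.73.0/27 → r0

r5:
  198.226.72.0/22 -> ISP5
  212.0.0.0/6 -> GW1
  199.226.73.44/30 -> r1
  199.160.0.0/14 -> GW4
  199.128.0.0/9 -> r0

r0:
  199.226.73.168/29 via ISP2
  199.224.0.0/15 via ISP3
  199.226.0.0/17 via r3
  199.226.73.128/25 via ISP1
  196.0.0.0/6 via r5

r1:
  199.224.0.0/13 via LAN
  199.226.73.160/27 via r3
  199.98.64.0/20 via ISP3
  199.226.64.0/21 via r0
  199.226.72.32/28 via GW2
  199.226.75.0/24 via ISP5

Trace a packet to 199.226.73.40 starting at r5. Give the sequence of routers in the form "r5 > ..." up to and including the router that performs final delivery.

r5 > r0 > r3 > r1

At r5: longest match for 199.226.73.40 is 199.128.0.0/9 -> r0
At r0: longest match for 199.226.73.40 is 199.226.0.0/17 -> r3
At r3: longest match for 199.226.73.40 is 199.0.0.0/8 -> r1
At r1: longest match for 199.226.73.40 is 199.224.0.0/13 -> LAN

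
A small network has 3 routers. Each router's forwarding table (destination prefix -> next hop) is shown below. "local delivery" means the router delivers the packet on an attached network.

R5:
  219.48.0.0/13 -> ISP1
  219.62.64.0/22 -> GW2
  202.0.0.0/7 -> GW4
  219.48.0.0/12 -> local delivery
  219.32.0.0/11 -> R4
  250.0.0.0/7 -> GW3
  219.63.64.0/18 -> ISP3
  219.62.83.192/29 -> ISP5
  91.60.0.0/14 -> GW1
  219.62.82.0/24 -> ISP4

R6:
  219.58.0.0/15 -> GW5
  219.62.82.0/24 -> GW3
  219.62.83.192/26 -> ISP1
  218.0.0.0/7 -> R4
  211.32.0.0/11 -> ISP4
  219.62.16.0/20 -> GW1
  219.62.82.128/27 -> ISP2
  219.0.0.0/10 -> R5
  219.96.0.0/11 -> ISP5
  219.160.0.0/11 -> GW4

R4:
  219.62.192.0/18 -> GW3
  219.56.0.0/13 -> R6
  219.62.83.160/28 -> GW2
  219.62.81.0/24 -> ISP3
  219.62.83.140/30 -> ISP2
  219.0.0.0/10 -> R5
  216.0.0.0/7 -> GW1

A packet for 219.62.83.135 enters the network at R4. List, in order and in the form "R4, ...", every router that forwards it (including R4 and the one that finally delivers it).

At R4: longest match for 219.62.83.135 is 219.56.0.0/13 -> R6
At R6: longest match for 219.62.83.135 is 219.0.0.0/10 -> R5
At R5: longest match for 219.62.83.135 is 219.48.0.0/12 -> local delivery

R4, R6, R5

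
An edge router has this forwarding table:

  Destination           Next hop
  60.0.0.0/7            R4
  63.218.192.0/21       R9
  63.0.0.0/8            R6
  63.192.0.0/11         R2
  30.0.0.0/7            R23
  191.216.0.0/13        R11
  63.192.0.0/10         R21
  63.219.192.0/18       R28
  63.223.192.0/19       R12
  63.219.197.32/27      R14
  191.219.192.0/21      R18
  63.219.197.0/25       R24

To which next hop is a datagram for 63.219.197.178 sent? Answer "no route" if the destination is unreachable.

R28

Routes whose prefix contains 63.219.197.178:
  63.0.0.0/8 (63.0.0.0 - 63.255.255.255) -> R6
  63.192.0.0/10 (63.192.0.0 - 63.255.255.255) -> R21
  63.192.0.0/11 (63.192.0.0 - 63.223.255.255) -> R2
  63.219.192.0/18 (63.219.192.0 - 63.219.255.255) -> R28
More-specific entries that do NOT match:
  63.219.197.32/27 (63.219.197.32 - 63.219.197.63) does not contain 63.219.197.178
  63.219.197.0/25 (63.219.197.0 - 63.219.197.127) does not contain 63.219.197.178
  63.218.192.0/21 (63.218.192.0 - 63.218.199.255) does not contain 63.219.197.178
  191.219.192.0/21 (191.219.192.0 - 191.219.199.255) does not contain 63.219.197.178
  63.223.192.0/19 (63.223.192.0 - 63.223.223.255) does not contain 63.219.197.178
Longest matching prefix is /18 -> next hop R28.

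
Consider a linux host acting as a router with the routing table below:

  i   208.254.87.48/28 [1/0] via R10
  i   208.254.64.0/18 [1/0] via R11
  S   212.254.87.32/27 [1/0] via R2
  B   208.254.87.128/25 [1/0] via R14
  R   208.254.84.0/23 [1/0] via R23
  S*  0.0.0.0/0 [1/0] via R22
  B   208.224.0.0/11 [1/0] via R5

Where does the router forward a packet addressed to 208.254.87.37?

Routes whose prefix contains 208.254.87.37:
  0.0.0.0/0 (default, matches everything) -> R22
  208.224.0.0/11 (208.224.0.0 - 208.255.255.255) -> R5
  208.254.64.0/18 (208.254.64.0 - 208.254.127.255) -> R11
More-specific entries that do NOT match:
  208.254.87.48/28 (208.254.87.48 - 208.254.87.63) does not contain 208.254.87.37
  212.254.87.32/27 (212.254.87.32 - 212.254.87.63) does not contain 208.254.87.37
  208.254.87.128/25 (208.254.87.128 - 208.254.87.255) does not contain 208.254.87.37
  208.254.84.0/23 (208.254.84.0 - 208.254.85.255) does not contain 208.254.87.37
Longest matching prefix is /18 -> next hop R11.

R11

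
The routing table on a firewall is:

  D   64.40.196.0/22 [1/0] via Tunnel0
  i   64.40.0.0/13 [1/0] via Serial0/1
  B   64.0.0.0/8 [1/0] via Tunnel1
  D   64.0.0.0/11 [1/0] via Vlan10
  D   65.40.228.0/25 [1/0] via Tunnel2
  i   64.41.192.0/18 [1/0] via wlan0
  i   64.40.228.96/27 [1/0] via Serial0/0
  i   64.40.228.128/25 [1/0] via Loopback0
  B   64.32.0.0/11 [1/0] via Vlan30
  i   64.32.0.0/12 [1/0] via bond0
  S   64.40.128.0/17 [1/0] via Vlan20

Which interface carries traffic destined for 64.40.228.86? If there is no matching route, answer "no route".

Routes whose prefix contains 64.40.228.86:
  64.0.0.0/8 (64.0.0.0 - 64.255.255.255) -> Tunnel1
  64.32.0.0/11 (64.32.0.0 - 64.63.255.255) -> Vlan30
  64.32.0.0/12 (64.32.0.0 - 64.47.255.255) -> bond0
  64.40.0.0/13 (64.40.0.0 - 64.47.255.255) -> Serial0/1
  64.40.128.0/17 (64.40.128.0 - 64.40.255.255) -> Vlan20
More-specific entries that do NOT match:
  64.40.228.96/27 (64.40.228.96 - 64.40.228.127) does not contain 64.40.228.86
  65.40.228.0/25 (65.40.228.0 - 65.40.228.127) does not contain 64.40.228.86
  64.40.228.128/25 (64.40.228.128 - 64.40.228.255) does not contain 64.40.228.86
  64.40.196.0/22 (64.40.196.0 - 64.40.199.255) does not contain 64.40.228.86
  64.41.192.0/18 (64.41.192.0 - 64.41.255.255) does not contain 64.40.228.86
Longest matching prefix is /17 -> interface Vlan20.

Vlan20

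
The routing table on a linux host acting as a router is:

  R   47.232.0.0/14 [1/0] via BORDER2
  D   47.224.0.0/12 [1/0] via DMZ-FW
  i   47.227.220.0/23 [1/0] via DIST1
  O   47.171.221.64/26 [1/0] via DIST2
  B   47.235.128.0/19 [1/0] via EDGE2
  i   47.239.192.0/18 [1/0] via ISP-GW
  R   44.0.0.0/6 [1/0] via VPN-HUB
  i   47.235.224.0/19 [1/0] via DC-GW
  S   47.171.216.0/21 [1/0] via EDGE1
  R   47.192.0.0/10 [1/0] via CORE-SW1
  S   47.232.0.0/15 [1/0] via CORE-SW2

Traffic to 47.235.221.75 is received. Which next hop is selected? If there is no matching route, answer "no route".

Routes whose prefix contains 47.235.221.75:
  44.0.0.0/6 (44.0.0.0 - 47.255.255.255) -> VPN-HUB
  47.192.0.0/10 (47.192.0.0 - 47.255.255.255) -> CORE-SW1
  47.224.0.0/12 (47.224.0.0 - 47.239.255.255) -> DMZ-FW
  47.232.0.0/14 (47.232.0.0 - 47.235.255.255) -> BORDER2
More-specific entries that do NOT match:
  47.171.221.64/26 (47.171.221.64 - 47.171.221.127) does not contain 47.235.221.75
  47.227.220.0/23 (47.227.220.0 - 47.227.221.255) does not contain 47.235.221.75
  47.171.216.0/21 (47.171.216.0 - 47.171.223.255) does not contain 47.235.221.75
  47.235.128.0/19 (47.235.128.0 - 47.235.159.255) does not contain 47.235.221.75
  47.235.224.0/19 (47.235.224.0 - 47.235.255.255) does not contain 47.235.221.75
  47.239.192.0/18 (47.239.192.0 - 47.239.255.255) does not contain 47.235.221.75
  47.232.0.0/15 (47.232.0.0 - 47.233.255.255) does not contain 47.235.221.75
Longest matching prefix is /14 -> next hop BORDER2.

BORDER2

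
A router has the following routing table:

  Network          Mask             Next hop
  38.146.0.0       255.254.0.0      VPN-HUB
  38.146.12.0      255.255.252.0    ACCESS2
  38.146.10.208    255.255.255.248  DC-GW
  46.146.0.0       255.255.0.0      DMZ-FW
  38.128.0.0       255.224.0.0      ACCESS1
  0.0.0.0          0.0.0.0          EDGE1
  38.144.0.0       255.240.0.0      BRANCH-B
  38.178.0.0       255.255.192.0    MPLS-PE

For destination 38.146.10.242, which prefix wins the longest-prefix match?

38.146.0.0/15

Entries matching 38.146.10.242:
  0.0.0.0/0 (default, matches everything)
  38.128.0.0/11 (38.128.0.0 - 38.159.255.255)
  38.144.0.0/12 (38.144.0.0 - 38.159.255.255)
  38.146.0.0/15 (38.146.0.0 - 38.147.255.255)
Most specific is 38.146.0.0/15.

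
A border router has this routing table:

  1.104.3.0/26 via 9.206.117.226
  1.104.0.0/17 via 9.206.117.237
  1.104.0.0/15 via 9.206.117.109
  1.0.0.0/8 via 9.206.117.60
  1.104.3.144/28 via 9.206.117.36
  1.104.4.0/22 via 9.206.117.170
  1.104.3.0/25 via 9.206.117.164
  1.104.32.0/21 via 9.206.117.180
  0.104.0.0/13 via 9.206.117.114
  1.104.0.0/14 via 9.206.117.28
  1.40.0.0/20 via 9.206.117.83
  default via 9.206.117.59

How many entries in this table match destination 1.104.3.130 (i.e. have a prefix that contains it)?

5

Prefixes containing 1.104.3.130:
  0.0.0.0/0 (default, matches everything)
  1.0.0.0/8 (1.0.0.0 - 1.255.255.255)
  1.104.0.0/14 (1.104.0.0 - 1.107.255.255)
  1.104.0.0/15 (1.104.0.0 - 1.105.255.255)
  1.104.0.0/17 (1.104.0.0 - 1.104.127.255)
Total matching entries: 5.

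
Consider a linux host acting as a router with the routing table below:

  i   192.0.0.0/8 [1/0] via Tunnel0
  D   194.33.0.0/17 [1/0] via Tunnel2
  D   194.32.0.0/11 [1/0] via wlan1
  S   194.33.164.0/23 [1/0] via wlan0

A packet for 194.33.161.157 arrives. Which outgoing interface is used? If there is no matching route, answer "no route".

Routes whose prefix contains 194.33.161.157:
  194.32.0.0/11 (194.32.0.0 - 194.63.255.255) -> wlan1
More-specific entries that do NOT match:
  194.33.164.0/23 (194.33.164.0 - 194.33.165.255) does not contain 194.33.161.157
  194.33.0.0/17 (194.33.0.0 - 194.33.127.255) does not contain 194.33.161.157
Longest matching prefix is /11 -> interface wlan1.

wlan1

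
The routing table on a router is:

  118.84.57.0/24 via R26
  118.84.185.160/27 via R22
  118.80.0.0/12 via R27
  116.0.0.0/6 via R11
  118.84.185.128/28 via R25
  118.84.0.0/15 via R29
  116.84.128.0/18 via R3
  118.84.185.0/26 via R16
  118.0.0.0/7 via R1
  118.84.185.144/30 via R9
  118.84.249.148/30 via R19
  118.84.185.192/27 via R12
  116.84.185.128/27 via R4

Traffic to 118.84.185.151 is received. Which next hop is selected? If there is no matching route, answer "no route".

R29

Routes whose prefix contains 118.84.185.151:
  116.0.0.0/6 (116.0.0.0 - 119.255.255.255) -> R11
  118.0.0.0/7 (118.0.0.0 - 119.255.255.255) -> R1
  118.80.0.0/12 (118.80.0.0 - 118.95.255.255) -> R27
  118.84.0.0/15 (118.84.0.0 - 118.85.255.255) -> R29
More-specific entries that do NOT match:
  118.84.185.144/30 (118.84.185.144 - 118.84.185.147) does not contain 118.84.185.151
  118.84.249.148/30 (118.84.249.148 - 118.84.249.151) does not contain 118.84.185.151
  118.84.185.128/28 (118.84.185.128 - 118.84.185.143) does not contain 118.84.185.151
  118.84.185.160/27 (118.84.185.160 - 118.84.185.191) does not contain 118.84.185.151
  118.84.185.192/27 (118.84.185.192 - 118.84.185.223) does not contain 118.84.185.151
  116.84.185.128/27 (116.84.185.128 - 116.84.185.159) does not contain 118.84.185.151
  118.84.185.0/26 (118.84.185.0 - 118.84.185.63) does not contain 118.84.185.151
  118.84.57.0/24 (118.84.57.0 - 118.84.57.255) does not contain 118.84.185.151
  116.84.128.0/18 (116.84.128.0 - 116.84.191.255) does not contain 118.84.185.151
Longest matching prefix is /15 -> next hop R29.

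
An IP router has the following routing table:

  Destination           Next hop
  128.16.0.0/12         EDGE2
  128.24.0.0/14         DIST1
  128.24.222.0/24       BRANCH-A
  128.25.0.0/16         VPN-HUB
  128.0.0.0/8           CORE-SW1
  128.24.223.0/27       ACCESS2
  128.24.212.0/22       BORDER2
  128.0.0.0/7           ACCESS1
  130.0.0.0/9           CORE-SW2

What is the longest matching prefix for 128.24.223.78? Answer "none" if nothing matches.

Entries matching 128.24.223.78:
  128.0.0.0/7 (128.0.0.0 - 129.255.255.255)
  128.0.0.0/8 (128.0.0.0 - 128.255.255.255)
  128.16.0.0/12 (128.16.0.0 - 128.31.255.255)
  128.24.0.0/14 (128.24.0.0 - 128.27.255.255)
Most specific is 128.24.0.0/14.

128.24.0.0/14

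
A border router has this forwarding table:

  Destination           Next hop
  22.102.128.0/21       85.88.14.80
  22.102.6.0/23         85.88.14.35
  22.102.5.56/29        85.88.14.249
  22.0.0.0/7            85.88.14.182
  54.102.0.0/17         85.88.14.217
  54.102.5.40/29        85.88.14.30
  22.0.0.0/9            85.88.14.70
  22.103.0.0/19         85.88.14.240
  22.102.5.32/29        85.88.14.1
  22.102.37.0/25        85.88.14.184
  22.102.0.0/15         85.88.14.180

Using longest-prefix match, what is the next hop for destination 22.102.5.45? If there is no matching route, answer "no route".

85.88.14.180

Routes whose prefix contains 22.102.5.45:
  22.0.0.0/7 (22.0.0.0 - 23.255.255.255) -> 85.88.14.182
  22.0.0.0/9 (22.0.0.0 - 22.127.255.255) -> 85.88.14.70
  22.102.0.0/15 (22.102.0.0 - 22.103.255.255) -> 85.88.14.180
More-specific entries that do NOT match:
  22.102.5.56/29 (22.102.5.56 - 22.102.5.63) does not contain 22.102.5.45
  54.102.5.40/29 (54.102.5.40 - 54.102.5.47) does not contain 22.102.5.45
  22.102.5.32/29 (22.102.5.32 - 22.102.5.39) does not contain 22.102.5.45
  22.102.37.0/25 (22.102.37.0 - 22.102.37.127) does not contain 22.102.5.45
  22.102.6.0/23 (22.102.6.0 - 22.102.7.255) does not contain 22.102.5.45
  22.102.128.0/21 (22.102.128.0 - 22.102.135.255) does not contain 22.102.5.45
  22.103.0.0/19 (22.103.0.0 - 22.103.31.255) does not contain 22.102.5.45
  54.102.0.0/17 (54.102.0.0 - 54.102.127.255) does not contain 22.102.5.45
Longest matching prefix is /15 -> next hop 85.88.14.180.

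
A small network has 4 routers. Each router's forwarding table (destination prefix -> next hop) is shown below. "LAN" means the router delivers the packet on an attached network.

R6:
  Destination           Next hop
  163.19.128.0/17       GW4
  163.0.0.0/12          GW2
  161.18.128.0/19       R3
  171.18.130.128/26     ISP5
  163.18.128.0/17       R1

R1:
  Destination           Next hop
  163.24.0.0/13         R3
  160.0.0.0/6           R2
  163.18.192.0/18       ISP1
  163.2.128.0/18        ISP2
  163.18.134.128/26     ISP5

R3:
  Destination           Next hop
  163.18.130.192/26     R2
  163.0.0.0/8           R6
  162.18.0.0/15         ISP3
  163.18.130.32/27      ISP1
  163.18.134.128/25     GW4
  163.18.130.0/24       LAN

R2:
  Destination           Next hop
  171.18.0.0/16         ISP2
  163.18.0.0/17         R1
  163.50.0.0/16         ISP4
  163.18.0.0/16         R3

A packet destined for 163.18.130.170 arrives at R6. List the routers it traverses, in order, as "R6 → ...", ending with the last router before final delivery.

At R6: longest match for 163.18.130.170 is 163.18.128.0/17 -> R1
At R1: longest match for 163.18.130.170 is 160.0.0.0/6 -> R2
At R2: longest match for 163.18.130.170 is 163.18.0.0/16 -> R3
At R3: longest match for 163.18.130.170 is 163.18.130.0/24 -> LAN

R6 → R1 → R2 → R3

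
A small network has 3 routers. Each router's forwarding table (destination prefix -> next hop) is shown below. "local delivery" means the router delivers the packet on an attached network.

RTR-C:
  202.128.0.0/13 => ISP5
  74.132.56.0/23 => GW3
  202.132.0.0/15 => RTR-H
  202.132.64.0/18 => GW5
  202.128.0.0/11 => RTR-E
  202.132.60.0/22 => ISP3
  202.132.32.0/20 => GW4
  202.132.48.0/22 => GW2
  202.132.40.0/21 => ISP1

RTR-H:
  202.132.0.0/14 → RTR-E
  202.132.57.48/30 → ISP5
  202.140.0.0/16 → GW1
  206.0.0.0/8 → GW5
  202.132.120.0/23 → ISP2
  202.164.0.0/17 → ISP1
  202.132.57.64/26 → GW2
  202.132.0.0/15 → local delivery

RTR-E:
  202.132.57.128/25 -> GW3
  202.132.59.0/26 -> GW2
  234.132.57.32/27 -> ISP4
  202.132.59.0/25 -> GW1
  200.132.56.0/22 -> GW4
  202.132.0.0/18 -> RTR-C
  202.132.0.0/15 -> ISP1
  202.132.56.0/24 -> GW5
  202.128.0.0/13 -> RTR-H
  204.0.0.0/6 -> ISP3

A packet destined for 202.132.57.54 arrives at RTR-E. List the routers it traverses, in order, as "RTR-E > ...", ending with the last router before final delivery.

At RTR-E: longest match for 202.132.57.54 is 202.132.0.0/18 -> RTR-C
At RTR-C: longest match for 202.132.57.54 is 202.132.0.0/15 -> RTR-H
At RTR-H: longest match for 202.132.57.54 is 202.132.0.0/15 -> local delivery

RTR-E > RTR-C > RTR-H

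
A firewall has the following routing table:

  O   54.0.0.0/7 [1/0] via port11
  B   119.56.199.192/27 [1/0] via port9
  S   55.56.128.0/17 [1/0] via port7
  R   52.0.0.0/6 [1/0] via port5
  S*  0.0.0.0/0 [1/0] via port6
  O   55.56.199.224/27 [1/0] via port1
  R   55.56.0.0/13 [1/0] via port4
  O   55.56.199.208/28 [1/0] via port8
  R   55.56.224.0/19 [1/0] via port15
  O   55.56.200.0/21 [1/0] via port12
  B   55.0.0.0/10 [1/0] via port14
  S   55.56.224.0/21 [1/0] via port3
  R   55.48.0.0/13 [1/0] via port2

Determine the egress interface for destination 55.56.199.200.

port7

Routes whose prefix contains 55.56.199.200:
  0.0.0.0/0 (default, matches everything) -> port6
  52.0.0.0/6 (52.0.0.0 - 55.255.255.255) -> port5
  54.0.0.0/7 (54.0.0.0 - 55.255.255.255) -> port11
  55.0.0.0/10 (55.0.0.0 - 55.63.255.255) -> port14
  55.56.0.0/13 (55.56.0.0 - 55.63.255.255) -> port4
  55.56.128.0/17 (55.56.128.0 - 55.56.255.255) -> port7
More-specific entries that do NOT match:
  55.56.199.208/28 (55.56.199.208 - 55.56.199.223) does not contain 55.56.199.200
  119.56.199.192/27 (119.56.199.192 - 119.56.199.223) does not contain 55.56.199.200
  55.56.199.224/27 (55.56.199.224 - 55.56.199.255) does not contain 55.56.199.200
  55.56.200.0/21 (55.56.200.0 - 55.56.207.255) does not contain 55.56.199.200
  55.56.224.0/21 (55.56.224.0 - 55.56.231.255) does not contain 55.56.199.200
  55.56.224.0/19 (55.56.224.0 - 55.56.255.255) does not contain 55.56.199.200
Longest matching prefix is /17 -> interface port7.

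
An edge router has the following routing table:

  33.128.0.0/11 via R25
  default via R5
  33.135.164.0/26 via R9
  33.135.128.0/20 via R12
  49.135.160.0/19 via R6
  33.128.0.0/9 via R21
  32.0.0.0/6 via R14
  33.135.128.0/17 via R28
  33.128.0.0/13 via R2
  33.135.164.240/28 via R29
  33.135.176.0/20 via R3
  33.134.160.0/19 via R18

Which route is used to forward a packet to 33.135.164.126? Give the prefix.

Entries matching 33.135.164.126:
  0.0.0.0/0 (default, matches everything)
  32.0.0.0/6 (32.0.0.0 - 35.255.255.255)
  33.128.0.0/9 (33.128.0.0 - 33.255.255.255)
  33.128.0.0/11 (33.128.0.0 - 33.159.255.255)
  33.128.0.0/13 (33.128.0.0 - 33.135.255.255)
  33.135.128.0/17 (33.135.128.0 - 33.135.255.255)
Most specific is 33.135.128.0/17.

33.135.128.0/17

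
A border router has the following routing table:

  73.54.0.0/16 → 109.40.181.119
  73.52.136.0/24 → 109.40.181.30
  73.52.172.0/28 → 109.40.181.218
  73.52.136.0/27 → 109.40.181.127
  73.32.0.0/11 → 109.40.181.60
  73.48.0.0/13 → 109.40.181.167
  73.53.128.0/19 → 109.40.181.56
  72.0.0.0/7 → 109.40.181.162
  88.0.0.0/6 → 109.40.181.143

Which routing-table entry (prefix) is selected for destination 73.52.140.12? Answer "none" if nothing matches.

Entries matching 73.52.140.12:
  72.0.0.0/7 (72.0.0.0 - 73.255.255.255)
  73.32.0.0/11 (73.32.0.0 - 73.63.255.255)
  73.48.0.0/13 (73.48.0.0 - 73.55.255.255)
Most specific is 73.48.0.0/13.

73.48.0.0/13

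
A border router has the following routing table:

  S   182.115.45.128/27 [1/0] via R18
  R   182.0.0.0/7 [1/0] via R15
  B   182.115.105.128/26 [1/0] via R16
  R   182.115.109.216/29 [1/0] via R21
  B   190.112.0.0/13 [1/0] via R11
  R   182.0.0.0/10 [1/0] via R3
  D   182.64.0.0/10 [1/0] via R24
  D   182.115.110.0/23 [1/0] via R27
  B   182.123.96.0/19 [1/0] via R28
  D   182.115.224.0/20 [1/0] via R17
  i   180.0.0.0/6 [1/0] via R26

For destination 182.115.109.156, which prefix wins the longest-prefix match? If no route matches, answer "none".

182.64.0.0/10

Entries matching 182.115.109.156:
  180.0.0.0/6 (180.0.0.0 - 183.255.255.255)
  182.0.0.0/7 (182.0.0.0 - 183.255.255.255)
  182.64.0.0/10 (182.64.0.0 - 182.127.255.255)
Most specific is 182.64.0.0/10.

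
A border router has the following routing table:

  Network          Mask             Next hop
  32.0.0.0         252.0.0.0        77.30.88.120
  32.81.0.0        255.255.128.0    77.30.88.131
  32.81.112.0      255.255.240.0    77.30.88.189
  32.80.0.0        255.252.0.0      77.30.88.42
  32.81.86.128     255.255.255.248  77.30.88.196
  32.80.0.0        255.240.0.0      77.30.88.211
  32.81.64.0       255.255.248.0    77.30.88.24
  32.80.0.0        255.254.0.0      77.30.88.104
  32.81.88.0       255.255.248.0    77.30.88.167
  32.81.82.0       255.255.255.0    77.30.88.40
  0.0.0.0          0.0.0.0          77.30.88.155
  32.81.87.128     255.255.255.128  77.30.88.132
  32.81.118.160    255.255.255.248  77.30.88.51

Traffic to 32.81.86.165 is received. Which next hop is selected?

77.30.88.131

Routes whose prefix contains 32.81.86.165:
  0.0.0.0/0 (default, matches everything) -> 77.30.88.155
  32.0.0.0/6 (32.0.0.0 - 35.255.255.255) -> 77.30.88.120
  32.80.0.0/12 (32.80.0.0 - 32.95.255.255) -> 77.30.88.211
  32.80.0.0/14 (32.80.0.0 - 32.83.255.255) -> 77.30.88.42
  32.80.0.0/15 (32.80.0.0 - 32.81.255.255) -> 77.30.88.104
  32.81.0.0/17 (32.81.0.0 - 32.81.127.255) -> 77.30.88.131
More-specific entries that do NOT match:
  32.81.86.128/29 (32.81.86.128 - 32.81.86.135) does not contain 32.81.86.165
  32.81.118.160/29 (32.81.118.160 - 32.81.118.167) does not contain 32.81.86.165
  32.81.87.128/25 (32.81.87.128 - 32.81.87.255) does not contain 32.81.86.165
  32.81.82.0/24 (32.81.82.0 - 32.81.82.255) does not contain 32.81.86.165
  32.81.64.0/21 (32.81.64.0 - 32.81.71.255) does not contain 32.81.86.165
  32.81.88.0/21 (32.81.88.0 - 32.81.95.255) does not contain 32.81.86.165
  32.81.112.0/20 (32.81.112.0 - 32.81.127.255) does not contain 32.81.86.165
Longest matching prefix is /17 -> next hop 77.30.88.131.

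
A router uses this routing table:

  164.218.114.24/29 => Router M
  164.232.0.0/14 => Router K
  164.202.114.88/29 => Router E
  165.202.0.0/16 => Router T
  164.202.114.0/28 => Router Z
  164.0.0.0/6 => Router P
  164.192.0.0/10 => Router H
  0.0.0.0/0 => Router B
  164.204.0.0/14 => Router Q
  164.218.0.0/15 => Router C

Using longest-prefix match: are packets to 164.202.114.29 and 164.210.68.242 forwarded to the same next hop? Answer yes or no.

164.202.114.29: longest match 164.192.0.0/10 -> Router H
164.210.68.242: longest match 164.192.0.0/10 -> Router H

yes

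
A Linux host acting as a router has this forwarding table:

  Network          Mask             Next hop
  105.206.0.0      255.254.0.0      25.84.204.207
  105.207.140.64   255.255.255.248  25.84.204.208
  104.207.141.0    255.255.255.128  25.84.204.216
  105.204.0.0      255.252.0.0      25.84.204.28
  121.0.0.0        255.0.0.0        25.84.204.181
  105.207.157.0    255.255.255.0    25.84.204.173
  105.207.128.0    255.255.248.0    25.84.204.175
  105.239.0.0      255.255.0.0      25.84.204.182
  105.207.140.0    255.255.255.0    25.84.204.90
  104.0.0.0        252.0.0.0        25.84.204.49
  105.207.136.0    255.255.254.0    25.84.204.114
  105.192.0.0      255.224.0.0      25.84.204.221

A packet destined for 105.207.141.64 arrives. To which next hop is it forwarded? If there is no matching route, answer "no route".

25.84.204.207

Routes whose prefix contains 105.207.141.64:
  104.0.0.0/6 (104.0.0.0 - 107.255.255.255) -> 25.84.204.49
  105.192.0.0/11 (105.192.0.0 - 105.223.255.255) -> 25.84.204.221
  105.204.0.0/14 (105.204.0.0 - 105.207.255.255) -> 25.84.204.28
  105.206.0.0/15 (105.206.0.0 - 105.207.255.255) -> 25.84.204.207
More-specific entries that do NOT match:
  105.207.140.64/29 (105.207.140.64 - 105.207.140.71) does not contain 105.207.141.64
  104.207.141.0/25 (104.207.141.0 - 104.207.141.127) does not contain 105.207.141.64
  105.207.157.0/24 (105.207.157.0 - 105.207.157.255) does not contain 105.207.141.64
  105.207.140.0/24 (105.207.140.0 - 105.207.140.255) does not contain 105.207.141.64
  105.207.136.0/23 (105.207.136.0 - 105.207.137.255) does not contain 105.207.141.64
  105.207.128.0/21 (105.207.128.0 - 105.207.135.255) does not contain 105.207.141.64
  105.239.0.0/16 (105.239.0.0 - 105.239.255.255) does not contain 105.207.141.64
Longest matching prefix is /15 -> next hop 25.84.204.207.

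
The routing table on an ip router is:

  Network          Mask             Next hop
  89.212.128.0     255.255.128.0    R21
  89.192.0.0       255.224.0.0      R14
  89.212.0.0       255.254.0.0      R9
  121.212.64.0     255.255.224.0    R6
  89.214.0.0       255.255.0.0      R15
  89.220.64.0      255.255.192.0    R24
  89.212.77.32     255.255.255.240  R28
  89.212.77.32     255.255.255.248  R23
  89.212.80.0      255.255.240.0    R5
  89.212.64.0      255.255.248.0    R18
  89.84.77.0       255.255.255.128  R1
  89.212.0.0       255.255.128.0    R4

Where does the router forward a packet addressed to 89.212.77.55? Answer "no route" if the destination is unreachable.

R4

Routes whose prefix contains 89.212.77.55:
  89.192.0.0/11 (89.192.0.0 - 89.223.255.255) -> R14
  89.212.0.0/15 (89.212.0.0 - 89.213.255.255) -> R9
  89.212.0.0/17 (89.212.0.0 - 89.212.127.255) -> R4
More-specific entries that do NOT match:
  89.212.77.32/29 (89.212.77.32 - 89.212.77.39) does not contain 89.212.77.55
  89.212.77.32/28 (89.212.77.32 - 89.212.77.47) does not contain 89.212.77.55
  89.84.77.0/25 (89.84.77.0 - 89.84.77.127) does not contain 89.212.77.55
  89.212.64.0/21 (89.212.64.0 - 89.212.71.255) does not contain 89.212.77.55
  89.212.80.0/20 (89.212.80.0 - 89.212.95.255) does not contain 89.212.77.55
  121.212.64.0/19 (121.212.64.0 - 121.212.95.255) does not contain 89.212.77.55
  89.220.64.0/18 (89.220.64.0 - 89.220.127.255) does not contain 89.212.77.55
Longest matching prefix is /17 -> next hop R4.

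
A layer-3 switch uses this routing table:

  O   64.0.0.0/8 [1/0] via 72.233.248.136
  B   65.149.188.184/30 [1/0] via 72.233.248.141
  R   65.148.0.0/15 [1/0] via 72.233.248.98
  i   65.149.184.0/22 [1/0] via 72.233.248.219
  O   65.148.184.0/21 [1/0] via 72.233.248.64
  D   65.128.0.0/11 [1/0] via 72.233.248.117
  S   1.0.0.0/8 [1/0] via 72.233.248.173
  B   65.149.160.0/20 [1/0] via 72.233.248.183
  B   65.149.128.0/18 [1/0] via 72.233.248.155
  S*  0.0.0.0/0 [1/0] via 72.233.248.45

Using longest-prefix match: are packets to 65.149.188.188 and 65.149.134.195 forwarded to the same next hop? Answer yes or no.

yes

65.149.188.188: longest match 65.149.128.0/18 -> 72.233.248.155
65.149.134.195: longest match 65.149.128.0/18 -> 72.233.248.155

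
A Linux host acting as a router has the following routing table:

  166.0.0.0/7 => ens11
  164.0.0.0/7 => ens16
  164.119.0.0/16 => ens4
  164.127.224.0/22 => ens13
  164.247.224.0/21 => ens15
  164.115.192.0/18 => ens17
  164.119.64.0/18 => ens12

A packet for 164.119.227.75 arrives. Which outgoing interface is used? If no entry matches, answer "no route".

Routes whose prefix contains 164.119.227.75:
  164.0.0.0/7 (164.0.0.0 - 165.255.255.255) -> ens16
  164.119.0.0/16 (164.119.0.0 - 164.119.255.255) -> ens4
More-specific entries that do NOT match:
  164.127.224.0/22 (164.127.224.0 - 164.127.227.255) does not contain 164.119.227.75
  164.247.224.0/21 (164.247.224.0 - 164.247.231.255) does not contain 164.119.227.75
  164.115.192.0/18 (164.115.192.0 - 164.115.255.255) does not contain 164.119.227.75
  164.119.64.0/18 (164.119.64.0 - 164.119.127.255) does not contain 164.119.227.75
Longest matching prefix is /16 -> interface ens4.

ens4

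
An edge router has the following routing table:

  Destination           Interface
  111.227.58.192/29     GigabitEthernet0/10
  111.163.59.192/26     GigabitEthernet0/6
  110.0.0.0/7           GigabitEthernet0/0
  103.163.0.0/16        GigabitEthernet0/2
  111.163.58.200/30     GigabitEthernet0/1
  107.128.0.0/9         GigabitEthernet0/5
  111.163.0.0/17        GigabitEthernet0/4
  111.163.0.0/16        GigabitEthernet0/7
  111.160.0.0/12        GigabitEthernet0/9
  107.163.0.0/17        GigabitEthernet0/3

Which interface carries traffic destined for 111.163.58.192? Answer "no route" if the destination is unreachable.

GigabitEthernet0/4

Routes whose prefix contains 111.163.58.192:
  110.0.0.0/7 (110.0.0.0 - 111.255.255.255) -> GigabitEthernet0/0
  111.160.0.0/12 (111.160.0.0 - 111.175.255.255) -> GigabitEthernet0/9
  111.163.0.0/16 (111.163.0.0 - 111.163.255.255) -> GigabitEthernet0/7
  111.163.0.0/17 (111.163.0.0 - 111.163.127.255) -> GigabitEthernet0/4
More-specific entries that do NOT match:
  111.163.58.200/30 (111.163.58.200 - 111.163.58.203) does not contain 111.163.58.192
  111.227.58.192/29 (111.227.58.192 - 111.227.58.199) does not contain 111.163.58.192
  111.163.59.192/26 (111.163.59.192 - 111.163.59.255) does not contain 111.163.58.192
Longest matching prefix is /17 -> interface GigabitEthernet0/4.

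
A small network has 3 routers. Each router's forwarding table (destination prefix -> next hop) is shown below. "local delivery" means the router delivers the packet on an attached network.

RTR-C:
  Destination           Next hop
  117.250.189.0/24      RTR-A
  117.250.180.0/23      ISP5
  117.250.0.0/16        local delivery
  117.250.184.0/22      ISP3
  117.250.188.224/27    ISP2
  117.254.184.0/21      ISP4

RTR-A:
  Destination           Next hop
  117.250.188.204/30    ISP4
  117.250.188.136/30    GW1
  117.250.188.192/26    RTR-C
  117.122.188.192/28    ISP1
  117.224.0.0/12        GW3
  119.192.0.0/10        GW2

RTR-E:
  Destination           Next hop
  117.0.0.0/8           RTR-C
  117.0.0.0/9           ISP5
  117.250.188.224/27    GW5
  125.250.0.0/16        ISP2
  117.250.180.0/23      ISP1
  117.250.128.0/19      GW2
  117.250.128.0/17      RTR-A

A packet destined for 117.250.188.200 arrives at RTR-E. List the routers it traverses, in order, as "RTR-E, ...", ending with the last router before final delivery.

RTR-E, RTR-A, RTR-C

At RTR-E: longest match for 117.250.188.200 is 117.250.128.0/17 -> RTR-A
At RTR-A: longest match for 117.250.188.200 is 117.250.188.192/26 -> RTR-C
At RTR-C: longest match for 117.250.188.200 is 117.250.0.0/16 -> local delivery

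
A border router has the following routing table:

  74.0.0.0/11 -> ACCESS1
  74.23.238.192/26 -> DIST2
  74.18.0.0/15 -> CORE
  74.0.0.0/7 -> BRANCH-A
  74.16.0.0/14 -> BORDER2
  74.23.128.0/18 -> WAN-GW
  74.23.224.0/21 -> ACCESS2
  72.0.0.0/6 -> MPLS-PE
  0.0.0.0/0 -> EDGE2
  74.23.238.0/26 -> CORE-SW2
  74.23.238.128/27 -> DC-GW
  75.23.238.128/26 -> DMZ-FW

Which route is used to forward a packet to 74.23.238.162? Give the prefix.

Entries matching 74.23.238.162:
  0.0.0.0/0 (default, matches everything)
  72.0.0.0/6 (72.0.0.0 - 75.255.255.255)
  74.0.0.0/7 (74.0.0.0 - 75.255.255.255)
  74.0.0.0/11 (74.0.0.0 - 74.31.255.255)
Most specific is 74.0.0.0/11.

74.0.0.0/11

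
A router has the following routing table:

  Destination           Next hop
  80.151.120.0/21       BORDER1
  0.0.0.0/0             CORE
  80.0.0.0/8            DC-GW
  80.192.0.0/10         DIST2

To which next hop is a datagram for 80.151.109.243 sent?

DC-GW

Routes whose prefix contains 80.151.109.243:
  0.0.0.0/0 (default, matches everything) -> CORE
  80.0.0.0/8 (80.0.0.0 - 80.255.255.255) -> DC-GW
More-specific entries that do NOT match:
  80.151.120.0/21 (80.151.120.0 - 80.151.127.255) does not contain 80.151.109.243
  80.192.0.0/10 (80.192.0.0 - 80.255.255.255) does not contain 80.151.109.243
Longest matching prefix is /8 -> next hop DC-GW.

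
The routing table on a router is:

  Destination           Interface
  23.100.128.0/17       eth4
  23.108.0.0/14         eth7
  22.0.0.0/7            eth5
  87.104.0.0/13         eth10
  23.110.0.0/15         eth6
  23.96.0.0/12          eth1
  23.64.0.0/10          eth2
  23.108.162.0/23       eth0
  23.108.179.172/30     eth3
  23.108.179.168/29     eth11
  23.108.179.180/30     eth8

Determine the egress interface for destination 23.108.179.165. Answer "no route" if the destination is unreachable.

Routes whose prefix contains 23.108.179.165:
  22.0.0.0/7 (22.0.0.0 - 23.255.255.255) -> eth5
  23.64.0.0/10 (23.64.0.0 - 23.127.255.255) -> eth2
  23.96.0.0/12 (23.96.0.0 - 23.111.255.255) -> eth1
  23.108.0.0/14 (23.108.0.0 - 23.111.255.255) -> eth7
More-specific entries that do NOT match:
  23.108.179.172/30 (23.108.179.172 - 23.108.179.175) does not contain 23.108.179.165
  23.108.179.180/30 (23.108.179.180 - 23.108.179.183) does not contain 23.108.179.165
  23.108.179.168/29 (23.108.179.168 - 23.108.179.175) does not contain 23.108.179.165
  23.108.162.0/23 (23.108.162.0 - 23.108.163.255) does not contain 23.108.179.165
  23.100.128.0/17 (23.100.128.0 - 23.100.255.255) does not contain 23.108.179.165
  23.110.0.0/15 (23.110.0.0 - 23.111.255.255) does not contain 23.108.179.165
Longest matching prefix is /14 -> interface eth7.

eth7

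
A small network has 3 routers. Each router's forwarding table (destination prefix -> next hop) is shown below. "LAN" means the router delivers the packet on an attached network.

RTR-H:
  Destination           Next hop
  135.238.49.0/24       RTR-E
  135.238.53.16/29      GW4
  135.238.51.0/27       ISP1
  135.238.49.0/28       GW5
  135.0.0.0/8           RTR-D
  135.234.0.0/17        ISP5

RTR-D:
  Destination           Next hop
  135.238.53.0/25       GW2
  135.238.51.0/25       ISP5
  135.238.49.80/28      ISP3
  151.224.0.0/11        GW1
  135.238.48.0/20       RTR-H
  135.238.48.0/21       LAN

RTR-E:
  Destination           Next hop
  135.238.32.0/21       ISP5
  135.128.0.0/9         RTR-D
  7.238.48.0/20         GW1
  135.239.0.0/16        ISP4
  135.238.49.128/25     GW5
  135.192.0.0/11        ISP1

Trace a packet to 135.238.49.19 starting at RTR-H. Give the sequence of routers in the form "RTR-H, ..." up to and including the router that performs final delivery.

At RTR-H: longest match for 135.238.49.19 is 135.238.49.0/24 -> RTR-E
At RTR-E: longest match for 135.238.49.19 is 135.128.0.0/9 -> RTR-D
At RTR-D: longest match for 135.238.49.19 is 135.238.48.0/21 -> LAN

RTR-H, RTR-E, RTR-D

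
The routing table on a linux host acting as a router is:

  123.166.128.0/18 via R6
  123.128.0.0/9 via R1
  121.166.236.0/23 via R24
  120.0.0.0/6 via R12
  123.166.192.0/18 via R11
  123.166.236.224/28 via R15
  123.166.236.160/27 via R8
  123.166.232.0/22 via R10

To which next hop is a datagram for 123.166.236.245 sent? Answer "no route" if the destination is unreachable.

Routes whose prefix contains 123.166.236.245:
  120.0.0.0/6 (120.0.0.0 - 123.255.255.255) -> R12
  123.128.0.0/9 (123.128.0.0 - 123.255.255.255) -> R1
  123.166.192.0/18 (123.166.192.0 - 123.166.255.255) -> R11
More-specific entries that do NOT match:
  123.166.236.224/28 (123.166.236.224 - 123.166.236.239) does not contain 123.166.236.245
  123.166.236.160/27 (123.166.236.160 - 123.166.236.191) does not contain 123.166.236.245
  121.166.236.0/23 (121.166.236.0 - 121.166.237.255) does not contain 123.166.236.245
  123.166.232.0/22 (123.166.232.0 - 123.166.235.255) does not contain 123.166.236.245
Longest matching prefix is /18 -> next hop R11.

R11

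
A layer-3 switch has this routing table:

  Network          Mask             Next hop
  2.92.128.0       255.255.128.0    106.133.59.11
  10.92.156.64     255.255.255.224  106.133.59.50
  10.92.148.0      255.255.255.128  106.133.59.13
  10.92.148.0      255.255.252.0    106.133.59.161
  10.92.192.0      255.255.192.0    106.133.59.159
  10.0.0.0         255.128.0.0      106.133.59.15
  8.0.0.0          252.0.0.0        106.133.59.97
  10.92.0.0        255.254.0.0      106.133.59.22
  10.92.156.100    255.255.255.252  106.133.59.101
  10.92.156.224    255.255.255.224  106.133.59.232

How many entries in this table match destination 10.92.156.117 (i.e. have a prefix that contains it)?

3

Prefixes containing 10.92.156.117:
  8.0.0.0/6 (8.0.0.0 - 11.255.255.255)
  10.0.0.0/9 (10.0.0.0 - 10.127.255.255)
  10.92.0.0/15 (10.92.0.0 - 10.93.255.255)
Total matching entries: 3.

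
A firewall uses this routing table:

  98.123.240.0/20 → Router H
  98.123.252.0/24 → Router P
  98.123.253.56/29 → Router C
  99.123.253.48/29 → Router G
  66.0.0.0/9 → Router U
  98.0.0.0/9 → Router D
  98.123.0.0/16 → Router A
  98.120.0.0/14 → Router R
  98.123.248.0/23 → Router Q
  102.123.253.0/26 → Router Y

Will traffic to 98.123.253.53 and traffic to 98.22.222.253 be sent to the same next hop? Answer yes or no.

98.123.253.53: longest match 98.123.240.0/20 -> Router H
98.22.222.253: longest match 98.0.0.0/9 -> Router D

no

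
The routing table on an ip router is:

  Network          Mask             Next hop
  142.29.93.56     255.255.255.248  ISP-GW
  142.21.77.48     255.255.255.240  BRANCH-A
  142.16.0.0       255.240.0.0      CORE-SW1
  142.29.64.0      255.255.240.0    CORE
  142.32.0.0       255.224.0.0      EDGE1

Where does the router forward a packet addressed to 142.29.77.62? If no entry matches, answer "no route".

Routes whose prefix contains 142.29.77.62:
  142.16.0.0/12 (142.16.0.0 - 142.31.255.255) -> CORE-SW1
  142.29.64.0/20 (142.29.64.0 - 142.29.79.255) -> CORE
More-specific entries that do NOT match:
  142.29.93.56/29 (142.29.93.56 - 142.29.93.63) does not contain 142.29.77.62
  142.21.77.48/28 (142.21.77.48 - 142.21.77.63) does not contain 142.29.77.62
Longest matching prefix is /20 -> next hop CORE.

CORE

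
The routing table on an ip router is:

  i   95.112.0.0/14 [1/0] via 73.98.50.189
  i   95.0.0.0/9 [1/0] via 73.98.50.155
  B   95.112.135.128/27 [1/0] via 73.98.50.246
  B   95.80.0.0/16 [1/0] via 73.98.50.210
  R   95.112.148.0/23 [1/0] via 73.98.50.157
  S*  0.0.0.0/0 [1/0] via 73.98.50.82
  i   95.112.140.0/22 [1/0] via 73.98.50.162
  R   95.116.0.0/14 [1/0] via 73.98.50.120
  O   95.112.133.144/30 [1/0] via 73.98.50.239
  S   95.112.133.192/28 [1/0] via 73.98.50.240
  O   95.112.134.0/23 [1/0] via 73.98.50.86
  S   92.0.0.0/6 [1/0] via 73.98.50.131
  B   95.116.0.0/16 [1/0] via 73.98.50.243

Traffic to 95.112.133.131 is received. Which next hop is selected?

Routes whose prefix contains 95.112.133.131:
  0.0.0.0/0 (default, matches everything) -> 73.98.50.82
  92.0.0.0/6 (92.0.0.0 - 95.255.255.255) -> 73.98.50.131
  95.0.0.0/9 (95.0.0.0 - 95.127.255.255) -> 73.98.50.155
  95.112.0.0/14 (95.112.0.0 - 95.115.255.255) -> 73.98.50.189
More-specific entries that do NOT match:
  95.112.133.144/30 (95.112.133.144 - 95.112.133.147) does not contain 95.112.133.131
  95.112.133.192/28 (95.112.133.192 - 95.112.133.207) does not contain 95.112.133.131
  95.112.135.128/27 (95.112.135.128 - 95.112.135.159) does not contain 95.112.133.131
  95.112.148.0/23 (95.112.148.0 - 95.112.149.255) does not contain 95.112.133.131
  95.112.134.0/23 (95.112.134.0 - 95.112.135.255) does not contain 95.112.133.131
  95.112.140.0/22 (95.112.140.0 - 95.112.143.255) does not contain 95.112.133.131
  95.80.0.0/16 (95.80.0.0 - 95.80.255.255) does not contain 95.112.133.131
  95.116.0.0/16 (95.116.0.0 - 95.116.255.255) does not contain 95.112.133.131
Longest matching prefix is /14 -> next hop 73.98.50.189.

73.98.50.189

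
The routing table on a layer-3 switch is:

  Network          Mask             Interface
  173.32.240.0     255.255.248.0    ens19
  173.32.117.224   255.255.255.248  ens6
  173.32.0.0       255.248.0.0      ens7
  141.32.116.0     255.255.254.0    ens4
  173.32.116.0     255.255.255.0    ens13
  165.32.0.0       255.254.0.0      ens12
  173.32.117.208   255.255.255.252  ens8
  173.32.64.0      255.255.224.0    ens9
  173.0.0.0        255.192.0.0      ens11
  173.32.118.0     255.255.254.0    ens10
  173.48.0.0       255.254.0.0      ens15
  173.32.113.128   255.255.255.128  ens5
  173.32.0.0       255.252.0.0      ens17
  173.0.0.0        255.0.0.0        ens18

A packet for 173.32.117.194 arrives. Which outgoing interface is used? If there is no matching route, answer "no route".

Routes whose prefix contains 173.32.117.194:
  173.0.0.0/8 (173.0.0.0 - 173.255.255.255) -> ens18
  173.0.0.0/10 (173.0.0.0 - 173.63.255.255) -> ens11
  173.32.0.0/13 (173.32.0.0 - 173.39.255.255) -> ens7
  173.32.0.0/14 (173.32.0.0 - 173.35.255.255) -> ens17
More-specific entries that do NOT match:
  173.32.117.208/30 (173.32.117.208 - 173.32.117.211) does not contain 173.32.117.194
  173.32.117.224/29 (173.32.117.224 - 173.32.117.231) does not contain 173.32.117.194
  173.32.113.128/25 (173.32.113.128 - 173.32.113.255) does not contain 173.32.117.194
  173.32.116.0/24 (173.32.116.0 - 173.32.116.255) does not contain 173.32.117.194
  141.32.116.0/23 (141.32.116.0 - 141.32.117.255) does not contain 173.32.117.194
  173.32.118.0/23 (173.32.118.0 - 173.32.119.255) does not contain 173.32.117.194
  173.32.240.0/21 (173.32.240.0 - 173.32.247.255) does not contain 173.32.117.194
  173.32.64.0/19 (173.32.64.0 - 173.32.95.255) does not contain 173.32.117.194
  165.32.0.0/15 (165.32.0.0 - 165.33.255.255) does not contain 173.32.117.194
  173.48.0.0/15 (173.48.0.0 - 173.49.255.255) does not contain 173.32.117.194
Longest matching prefix is /14 -> interface ens17.

ens17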